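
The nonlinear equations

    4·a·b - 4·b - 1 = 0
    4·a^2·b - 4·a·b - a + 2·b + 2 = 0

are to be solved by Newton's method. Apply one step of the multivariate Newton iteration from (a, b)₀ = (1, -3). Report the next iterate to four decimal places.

(0.9167, -1.0417)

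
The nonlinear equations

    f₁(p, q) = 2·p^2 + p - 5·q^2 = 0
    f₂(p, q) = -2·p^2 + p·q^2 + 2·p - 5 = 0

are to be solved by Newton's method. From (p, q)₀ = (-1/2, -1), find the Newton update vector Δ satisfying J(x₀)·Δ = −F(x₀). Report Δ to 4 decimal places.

At (-1/2, -1): F = (-5.0000, -7.0000).
Jacobian J = [[4·p + 1, -10·q], [-4·p + q^2 + 2, 2·p·q]].
At the point, J = [[-1.0000, 10.0000], [5.0000, 1.0000]] (det J = -51.0000).
Solving J·Δ = −F gives Δ = (1.2745, 0.6275).

(1.2745, 0.6275)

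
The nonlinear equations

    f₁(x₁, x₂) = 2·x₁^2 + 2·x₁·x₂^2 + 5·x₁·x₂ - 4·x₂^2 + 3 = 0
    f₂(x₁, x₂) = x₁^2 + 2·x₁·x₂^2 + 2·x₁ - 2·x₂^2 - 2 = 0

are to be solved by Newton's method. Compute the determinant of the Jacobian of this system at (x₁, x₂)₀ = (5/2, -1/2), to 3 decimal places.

-110.250

J = [[4·x₁ + 2·x₂^2 + 5·x₂, 4·x₁·x₂ + 5·x₁ - 8·x₂], [2·x₁ + 2·x₂^2 + 2, 4·x₁·x₂ - 4·x₂]].
At the point, J = [[8.000, 11.500], [7.500, -3.000]].
det J = -110.250.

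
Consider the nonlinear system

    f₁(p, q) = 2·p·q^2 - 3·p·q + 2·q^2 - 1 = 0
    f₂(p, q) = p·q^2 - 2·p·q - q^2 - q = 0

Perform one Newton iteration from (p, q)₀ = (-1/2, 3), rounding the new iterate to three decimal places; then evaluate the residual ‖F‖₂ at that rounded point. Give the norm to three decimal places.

At (-1/2, 3): F = (12.500, -13.500).
Jacobian J = [[2·q^2 - 3·q, 4·p·q - 3·p + 4·q], [q^2 - 2·q, 2·p·q - 2·p - 2·q - 1]].
At the point, J = [[9.000, 7.500], [3.000, -9.000]] (det J = -103.500).
Solving J·Δ = −F gives Δ = (-0.109, -1.536).
Then the next iterate is (p, q)₁ = (-0.609, 1.464).
Re-evaluating at (-0.609, 1.464): F = (3.35079, -3.12941), so ‖F‖₂ = 4.585.

4.585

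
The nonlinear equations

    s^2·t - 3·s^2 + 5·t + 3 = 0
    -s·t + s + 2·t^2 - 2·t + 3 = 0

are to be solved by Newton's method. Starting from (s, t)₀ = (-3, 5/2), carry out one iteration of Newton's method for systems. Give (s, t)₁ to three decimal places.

(-1.352, 1.361)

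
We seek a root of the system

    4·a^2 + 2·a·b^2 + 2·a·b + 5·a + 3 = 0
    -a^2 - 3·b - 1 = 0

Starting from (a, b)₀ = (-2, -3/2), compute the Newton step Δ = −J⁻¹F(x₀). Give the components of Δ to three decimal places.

(-4.000, -5.500)

At (-2, -3/2): F = (6.000, -0.500).
Jacobian J = [[8·a + 2·b^2 + 2·b + 5, 4·a·b + 2·a], [-2·a, -3]].
At the point, J = [[-9.500, 8.000], [4.000, -3.000]] (det J = -3.500).
Solving J·Δ = −F gives Δ = (-4.000, -5.500).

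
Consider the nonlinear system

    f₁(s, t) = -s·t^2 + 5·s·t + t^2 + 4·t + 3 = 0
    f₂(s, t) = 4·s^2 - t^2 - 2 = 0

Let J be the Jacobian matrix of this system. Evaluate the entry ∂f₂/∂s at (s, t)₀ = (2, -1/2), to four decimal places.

16.0000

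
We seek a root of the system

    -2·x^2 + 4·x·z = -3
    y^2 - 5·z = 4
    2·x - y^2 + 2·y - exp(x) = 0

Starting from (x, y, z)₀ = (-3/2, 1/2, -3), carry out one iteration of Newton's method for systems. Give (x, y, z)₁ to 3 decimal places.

(-1.492, 2.958, -0.258)

At (-3/2, 1/2, -3): F = (16.500, 11.250, -2.47313).
Jacobian J = [[-4·x + 4·z, 0, 4·x], [0, 2·y, -5], [-exp(x) + 2, -2·y + 2, 0]].
At the point, J = [[-6.000, 0.000, -6.000], [0.000, 1.000, -5.000], [1.77687, 1.000, 0.000]] (det J = -19.33878).
Solving J·Δ = −F gives Δ = (0.008, 2.458, 2.742).
Then the next iterate is (x, y, z)₁ = (-1.492, 2.958, -0.258).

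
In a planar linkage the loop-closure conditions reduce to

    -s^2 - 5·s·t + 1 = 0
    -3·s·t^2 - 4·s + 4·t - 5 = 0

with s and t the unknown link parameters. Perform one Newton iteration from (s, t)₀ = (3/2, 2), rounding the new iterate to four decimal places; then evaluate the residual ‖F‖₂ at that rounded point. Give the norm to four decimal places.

3.7945

At (3/2, 2): F = (-16.2500, -21.0000).
Jacobian J = [[-2·s - 5·t, -5·s], [-3·t^2 - 4, -6·s·t + 4]].
At the point, J = [[-13.0000, -7.5000], [-16.0000, -14.0000]] (det J = 62.0000).
Solving J·Δ = −F gives Δ = (-1.1290, -0.2097).
Then the next iterate is (s, t)₁ = (0.3710, 1.7903).
Re-evaluating at (0.3710, 1.7903): F = (-2.458648, -2.890159), so ‖F‖₂ = 3.7945.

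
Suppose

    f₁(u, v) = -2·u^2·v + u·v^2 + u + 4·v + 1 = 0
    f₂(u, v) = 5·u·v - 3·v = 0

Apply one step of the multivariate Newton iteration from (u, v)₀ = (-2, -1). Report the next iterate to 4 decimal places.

(-1.8333, -0.0641)

At (-2, -1): F = (1.0000, 13.0000).
Jacobian J = [[-4·u·v + v^2 + 1, -2·u^2 + 2·u·v + 4], [5·v, 5·u - 3]].
At the point, J = [[-6.0000, 0.0000], [-5.0000, -13.0000]] (det J = 78.0000).
Solving J·Δ = −F gives Δ = (0.1667, 0.9359).
Then the next iterate is (u, v)₁ = (-1.8333, -0.0641).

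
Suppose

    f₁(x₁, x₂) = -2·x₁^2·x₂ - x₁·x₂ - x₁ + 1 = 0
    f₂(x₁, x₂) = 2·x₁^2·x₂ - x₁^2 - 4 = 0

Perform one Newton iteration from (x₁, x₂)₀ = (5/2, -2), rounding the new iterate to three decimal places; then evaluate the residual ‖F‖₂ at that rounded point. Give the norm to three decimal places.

At (5/2, -2): F = (28.500, -35.250).
Jacobian J = [[-4·x₁·x₂ - x₂ - 1, -2·x₁^2 - x₁], [4·x₁·x₂ - 2·x₁, 2·x₁^2]].
At the point, J = [[21.000, -15.000], [-25.000, 12.500]] (det J = -112.500).
Solving J·Δ = −F gives Δ = (-1.533, -0.247).
Then the next iterate is (x₁, x₂)₁ = (0.967, -2.247).
Re-evaluating at (0.967, -2.247): F = (6.40814, -9.13738), so ‖F‖₂ = 11.160.

11.160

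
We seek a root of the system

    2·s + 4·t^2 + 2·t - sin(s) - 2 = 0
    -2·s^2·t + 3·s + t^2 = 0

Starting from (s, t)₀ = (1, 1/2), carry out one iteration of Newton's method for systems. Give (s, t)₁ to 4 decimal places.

(-0.9650, 0.7850)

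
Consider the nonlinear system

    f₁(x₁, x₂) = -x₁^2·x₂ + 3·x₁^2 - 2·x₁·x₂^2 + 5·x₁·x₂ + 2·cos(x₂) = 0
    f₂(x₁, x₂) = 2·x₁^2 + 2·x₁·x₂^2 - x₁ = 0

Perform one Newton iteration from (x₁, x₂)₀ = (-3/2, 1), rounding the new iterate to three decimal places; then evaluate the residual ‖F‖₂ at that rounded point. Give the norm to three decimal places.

1.195

At (-3/2, 1): F = (1.08060, 3.000).
Jacobian J = [[-2·x₁·x₂ + 6·x₁ - 2·x₂^2 + 5·x₂, -x₁^2 - 4·x₁·x₂ + 5·x₁ - 2·sin(x₂)], [4·x₁ + 2·x₂^2 - 1, 4·x₁·x₂]].
At the point, J = [[-3.000, -5.43294], [-5.000, -6.000]] (det J = -9.16471).
Solving J·Δ = −F gives Δ = (1.071, -0.392).
Then the next iterate is (x₁, x₂)₁ = (-0.429, 0.608).
Re-evaluating at (-0.429, 0.608): F = (1.09482, 0.47991), so ‖F‖₂ = 1.195.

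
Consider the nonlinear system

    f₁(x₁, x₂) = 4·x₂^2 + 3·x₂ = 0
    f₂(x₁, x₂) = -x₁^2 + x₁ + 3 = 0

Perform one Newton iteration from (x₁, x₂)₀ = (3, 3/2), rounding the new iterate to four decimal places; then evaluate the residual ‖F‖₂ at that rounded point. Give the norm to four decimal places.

3.2599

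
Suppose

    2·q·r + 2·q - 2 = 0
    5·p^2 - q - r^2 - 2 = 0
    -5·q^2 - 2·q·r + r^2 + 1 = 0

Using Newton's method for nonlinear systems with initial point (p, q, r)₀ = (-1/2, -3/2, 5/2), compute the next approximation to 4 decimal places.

(-0.0698, -0.4593, 0.7616)

At (-1/2, -3/2, 5/2): F = (-12.5000, -5.5000, 3.5000).
Jacobian J = [[0, 2·r + 2, 2·q], [10·p, -1, -2·r], [0, -10·q - 2·r, -2·q + 2·r]].
At the point, J = [[0.0000, 7.0000, -3.0000], [-5.0000, -1.0000, -5.0000], [0.0000, 10.0000, 8.0000]] (det J = 430.0000).
Solving J·Δ = −F gives Δ = (0.4302, 1.0407, -1.7384).
Then the next iterate is (p, q, r)₁ = (-0.0698, -0.4593, 0.7616).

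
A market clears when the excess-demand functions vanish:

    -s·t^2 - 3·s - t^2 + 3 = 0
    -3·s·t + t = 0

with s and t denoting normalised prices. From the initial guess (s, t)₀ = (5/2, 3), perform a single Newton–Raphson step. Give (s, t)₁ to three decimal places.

At (5/2, 3): F = (-36.000, -19.500).
Jacobian J = [[-t^2 - 3, -2·s·t - 2·t], [-3·t, -3·s + 1]].
At the point, J = [[-12.000, -21.000], [-9.000, -6.500]] (det J = -111.000).
Solving J·Δ = −F gives Δ = (-1.581, -0.811).
Then the next iterate is (s, t)₁ = (0.919, 2.189).

(0.919, 2.189)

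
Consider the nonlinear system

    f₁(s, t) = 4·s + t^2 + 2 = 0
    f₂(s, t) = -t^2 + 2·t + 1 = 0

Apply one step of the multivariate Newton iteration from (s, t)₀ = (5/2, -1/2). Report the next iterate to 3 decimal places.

At (5/2, -1/2): F = (12.250, -0.250).
Jacobian J = [[4, 2·t], [0, -2·t + 2]].
At the point, J = [[4.000, -1.000], [0.000, 3.000]] (det J = 12.000).
Solving J·Δ = −F gives Δ = (-3.042, 0.083).
Then the next iterate is (s, t)₁ = (-0.542, -0.417).

(-0.542, -0.417)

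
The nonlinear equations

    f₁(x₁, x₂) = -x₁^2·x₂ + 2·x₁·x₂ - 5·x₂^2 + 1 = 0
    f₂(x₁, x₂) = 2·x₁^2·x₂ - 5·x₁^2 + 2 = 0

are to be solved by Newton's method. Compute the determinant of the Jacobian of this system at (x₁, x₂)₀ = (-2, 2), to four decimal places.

208.0000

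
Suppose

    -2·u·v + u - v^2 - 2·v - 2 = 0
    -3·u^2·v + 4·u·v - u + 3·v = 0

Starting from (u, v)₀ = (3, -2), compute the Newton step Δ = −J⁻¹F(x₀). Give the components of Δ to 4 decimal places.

(1.5000, 5.1250)

At (3, -2): F = (13.0000, 21.0000).
Jacobian J = [[-2·v + 1, -2·u - 2·v - 2], [-6·u·v + 4·v - 1, -3·u^2 + 4·u + 3]].
At the point, J = [[5.0000, -4.0000], [27.0000, -12.0000]] (det J = 48.0000).
Solving J·Δ = −F gives Δ = (1.5000, 5.1250).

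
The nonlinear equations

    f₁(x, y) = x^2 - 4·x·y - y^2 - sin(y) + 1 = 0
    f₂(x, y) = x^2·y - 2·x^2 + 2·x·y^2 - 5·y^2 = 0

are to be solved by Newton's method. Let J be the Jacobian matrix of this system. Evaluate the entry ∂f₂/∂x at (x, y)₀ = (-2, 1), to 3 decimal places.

6.000

∂f₂/∂x = 2·x·y - 4·x + 2·y^2.
At (-2, 1) this is 6.000.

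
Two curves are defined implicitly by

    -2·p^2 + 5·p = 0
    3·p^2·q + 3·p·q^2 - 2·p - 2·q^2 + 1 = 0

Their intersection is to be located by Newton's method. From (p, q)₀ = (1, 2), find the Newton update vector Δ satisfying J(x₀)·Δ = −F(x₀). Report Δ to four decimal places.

At (1, 2): F = (3.0000, 9.0000).
Jacobian J = [[-4·p + 5, 0], [6·p·q + 3·q^2 - 2, 3·p^2 + 6·p·q - 4·q]].
At the point, J = [[1.0000, 0.0000], [22.0000, 7.0000]] (det J = 7.0000).
Solving J·Δ = −F gives Δ = (-3.0000, 8.1429).

(-3.0000, 8.1429)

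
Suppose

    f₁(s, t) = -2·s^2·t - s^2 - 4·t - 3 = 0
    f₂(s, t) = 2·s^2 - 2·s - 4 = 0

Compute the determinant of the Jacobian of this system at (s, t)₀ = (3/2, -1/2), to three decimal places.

J = [[-4·s·t - 2·s, -2·s^2 - 4], [4·s - 2, 0]].
At the point, J = [[0.000, -8.500], [4.000, 0.000]].
det J = 34.000.

34.000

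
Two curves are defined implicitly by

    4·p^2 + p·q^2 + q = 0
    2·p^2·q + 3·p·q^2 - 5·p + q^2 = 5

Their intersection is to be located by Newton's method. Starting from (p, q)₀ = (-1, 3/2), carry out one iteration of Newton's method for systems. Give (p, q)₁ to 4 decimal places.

(0.1034, -0.0474)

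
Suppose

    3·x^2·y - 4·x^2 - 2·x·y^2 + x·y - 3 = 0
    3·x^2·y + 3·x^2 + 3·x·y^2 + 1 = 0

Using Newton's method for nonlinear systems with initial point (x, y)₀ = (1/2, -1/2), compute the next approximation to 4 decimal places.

At (1/2, -1/2): F = (-4.8750, 1.7500).
Jacobian J = [[6·x·y - 8·x - 2·y^2 + y, 3·x^2 - 4·x·y + x], [6·x·y + 6·x + 3·y^2, 3·x^2 + 6·x·y]].
At the point, J = [[-6.5000, 2.2500], [2.2500, -0.7500]] (det J = -0.1875).
Solving J·Δ = −F gives Δ = (-1.5000, -2.1667).
Then the next iterate is (x, y)₁ = (-1.0000, -2.6667).

(-1.0000, -2.6667)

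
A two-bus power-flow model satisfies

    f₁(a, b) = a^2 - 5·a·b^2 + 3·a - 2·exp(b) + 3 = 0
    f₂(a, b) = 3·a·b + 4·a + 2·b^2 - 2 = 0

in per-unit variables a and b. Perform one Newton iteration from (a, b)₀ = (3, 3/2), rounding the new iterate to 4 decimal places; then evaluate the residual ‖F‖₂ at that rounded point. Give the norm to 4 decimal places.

At (3, 3/2): F = (-21.713378, 28.0000).
Jacobian J = [[2·a - 5·b^2 + 3, -10·a·b - 2·exp(b)], [3·b + 4, 3·a + 4·b]].
At the point, J = [[-2.2500, -53.963378], [8.5000, 15.0000]] (det J = 424.938714).
Solving J·Δ = −F gives Δ = (-2.7893, -0.2861).
Then the next iterate is (a, b)₁ = (0.2107, 1.2139).
Re-evaluating at (0.2107, 1.2139): F = (-4.609071, 2.557213), so ‖F‖₂ = 5.2709.

5.2709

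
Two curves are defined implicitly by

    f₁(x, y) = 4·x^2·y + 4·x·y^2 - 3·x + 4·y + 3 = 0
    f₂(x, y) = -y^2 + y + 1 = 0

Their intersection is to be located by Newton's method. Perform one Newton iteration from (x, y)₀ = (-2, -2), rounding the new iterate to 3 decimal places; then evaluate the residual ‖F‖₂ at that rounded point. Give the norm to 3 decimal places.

15.123

At (-2, -2): F = (-63.000, -5.000).
Jacobian J = [[8·x·y + 4·y^2 - 3, 4·x^2 + 8·x·y + 4], [0, -2·y + 1]].
At the point, J = [[45.000, 52.000], [0.000, 5.000]] (det J = 225.000).
Solving J·Δ = −F gives Δ = (0.244, 1.000).
Then the next iterate is (x, y)₁ = (-1.756, -1.000).
Re-evaluating at (-1.756, -1.000): F = (-15.09014, -1.000), so ‖F‖₂ = 15.123.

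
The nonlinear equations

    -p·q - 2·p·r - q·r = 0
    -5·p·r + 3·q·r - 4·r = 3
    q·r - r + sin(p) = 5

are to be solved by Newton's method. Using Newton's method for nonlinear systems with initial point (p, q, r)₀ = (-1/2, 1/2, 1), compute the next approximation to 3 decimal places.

(-6.494, -8.489, -39.457)

At (-1/2, 1/2, 1): F = (0.750, -3.000, -5.97943).
Jacobian J = [[-q - 2·r, -p - r, -2·p - q], [-5·r, 3·r, -5·p + 3·q - 4], [cos(p), r, q - 1]].
At the point, J = [[-2.500, -0.500, 0.500], [-5.000, 3.000, 0.000], [0.87758, 1.000, -0.500]] (det J = 1.18363).
Solving J·Δ = −F gives Δ = (-5.994, -8.989, -40.457).
Then the next iterate is (p, q, r)₁ = (-6.494, -8.489, -39.457).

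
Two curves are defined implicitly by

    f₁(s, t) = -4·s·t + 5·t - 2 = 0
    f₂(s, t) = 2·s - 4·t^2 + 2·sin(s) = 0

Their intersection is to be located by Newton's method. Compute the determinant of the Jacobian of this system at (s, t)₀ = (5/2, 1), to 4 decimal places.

33.9886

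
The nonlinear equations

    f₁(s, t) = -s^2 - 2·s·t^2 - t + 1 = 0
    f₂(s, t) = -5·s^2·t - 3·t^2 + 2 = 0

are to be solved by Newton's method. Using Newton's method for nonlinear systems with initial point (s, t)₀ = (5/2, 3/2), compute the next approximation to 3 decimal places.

At (5/2, 3/2): F = (-18.000, -51.625).
Jacobian J = [[-2·s - 2·t^2, -4·s·t - 1], [-10·s·t, -5·s^2 - 6·t]].
At the point, J = [[-9.500, -16.000], [-37.500, -40.250]] (det J = -217.625).
Solving J·Δ = −F gives Δ = (-0.466, -0.848).
Then the next iterate is (s, t)₁ = (2.034, 0.652).

(2.034, 0.652)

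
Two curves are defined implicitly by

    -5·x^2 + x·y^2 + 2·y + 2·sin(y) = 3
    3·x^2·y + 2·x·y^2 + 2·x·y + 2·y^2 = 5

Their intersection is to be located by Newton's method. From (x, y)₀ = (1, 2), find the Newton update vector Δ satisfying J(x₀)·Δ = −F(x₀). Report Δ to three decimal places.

(-0.281, -0.679)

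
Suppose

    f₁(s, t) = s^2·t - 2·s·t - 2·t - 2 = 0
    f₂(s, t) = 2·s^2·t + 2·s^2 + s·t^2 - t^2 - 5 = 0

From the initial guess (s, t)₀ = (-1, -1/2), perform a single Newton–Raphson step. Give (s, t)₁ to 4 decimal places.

(-0.4359, 0.8718)

At (-1, -1/2): F = (-2.5000, -4.5000).
Jacobian J = [[2·s·t - 2·t, s^2 - 2·s - 2], [4·s·t + 4·s + t^2, 2·s^2 + 2·s·t - 2·t]].
At the point, J = [[2.0000, 1.0000], [-1.7500, 4.0000]] (det J = 9.7500).
Solving J·Δ = −F gives Δ = (0.5641, 1.3718).
Then the next iterate is (s, t)₁ = (-0.4359, 0.8718).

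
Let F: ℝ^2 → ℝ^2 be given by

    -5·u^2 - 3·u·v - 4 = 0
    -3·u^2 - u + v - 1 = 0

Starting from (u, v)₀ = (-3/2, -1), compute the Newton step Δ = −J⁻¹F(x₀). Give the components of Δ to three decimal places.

(0.715, 1.528)

At (-3/2, -1): F = (-19.750, -7.250).
Jacobian J = [[-10·u - 3·v, -3·u], [-6·u - 1, 1]].
At the point, J = [[18.000, 4.500], [8.000, 1.000]] (det J = -18.000).
Solving J·Δ = −F gives Δ = (0.715, 1.528).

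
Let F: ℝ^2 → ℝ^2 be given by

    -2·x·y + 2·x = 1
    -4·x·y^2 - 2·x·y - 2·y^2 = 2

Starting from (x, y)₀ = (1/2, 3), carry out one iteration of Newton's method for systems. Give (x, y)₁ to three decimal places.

(-0.086, 2.345)

At (1/2, 3): F = (-3.000, -41.000).
Jacobian J = [[-2·y + 2, -2·x], [-4·y^2 - 2·y, -8·x·y - 2·x - 4·y]].
At the point, J = [[-4.000, -1.000], [-42.000, -25.000]] (det J = 58.000).
Solving J·Δ = −F gives Δ = (-0.586, -0.655).
Then the next iterate is (x, y)₁ = (-0.086, 2.345).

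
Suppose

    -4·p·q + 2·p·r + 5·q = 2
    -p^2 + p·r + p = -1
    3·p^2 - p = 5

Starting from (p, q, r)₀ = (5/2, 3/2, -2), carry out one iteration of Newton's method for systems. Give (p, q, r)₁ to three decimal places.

(1.696, 0.379, -0.829)

At (5/2, 3/2, -2): F = (-19.500, -7.750, 11.250).
Jacobian J = [[-4·q + 2·r, -4·p + 5, 2·p], [-2·p + r + 1, 0, p], [6·p - 1, 0, 0]].
At the point, J = [[-10.000, -5.000, 5.000], [-6.000, 0.000, 2.500], [14.000, 0.000, 0.000]] (det J = -175.000).
Solving J·Δ = −F gives Δ = (-0.804, -1.121, 1.171).
Then the next iterate is (p, q, r)₁ = (1.696, 0.379, -0.829).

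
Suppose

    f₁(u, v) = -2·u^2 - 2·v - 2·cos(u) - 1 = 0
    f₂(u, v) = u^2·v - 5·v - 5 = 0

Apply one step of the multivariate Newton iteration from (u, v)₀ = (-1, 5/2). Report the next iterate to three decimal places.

At (-1, 5/2): F = (-9.08060, -15.000).
Jacobian J = [[-4·u + 2·sin(u), -2], [2·u·v, u^2 - 5]].
At the point, J = [[2.31706, -2.000], [-5.000, -4.000]] (det J = -19.26823).
Solving J·Δ = −F gives Δ = (0.328, -4.160).
Then the next iterate is (u, v)₁ = (-0.672, -1.660).

(-0.672, -1.660)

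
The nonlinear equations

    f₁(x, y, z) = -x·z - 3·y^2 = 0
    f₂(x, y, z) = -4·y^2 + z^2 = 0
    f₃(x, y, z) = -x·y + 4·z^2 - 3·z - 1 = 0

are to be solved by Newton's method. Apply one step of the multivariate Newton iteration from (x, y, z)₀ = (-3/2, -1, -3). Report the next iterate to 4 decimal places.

At (-3/2, -1, -3): F = (-7.5000, 5.0000, 42.5000).
Jacobian J = [[-z, -6·y, -x], [0, -8·y, 2·z], [-y, -x, 8·z - 3]].
At the point, J = [[3.0000, 6.0000, 1.5000], [0.0000, 8.0000, -6.0000], [1.0000, 1.5000, -27.0000]] (det J = -669.0000).
Solving J·Δ = −F gives Δ = (0.4989, 0.5942, 1.6256).
Then the next iterate is (x, y, z)₁ = (-1.0011, -0.4058, -1.3744).

(-1.0011, -0.4058, -1.3744)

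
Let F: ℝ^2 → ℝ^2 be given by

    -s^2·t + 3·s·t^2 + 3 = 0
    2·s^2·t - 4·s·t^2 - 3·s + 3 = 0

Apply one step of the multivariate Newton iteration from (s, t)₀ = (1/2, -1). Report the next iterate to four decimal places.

(2.1111, 2.4444)

At (1/2, -1): F = (4.7500, -1.0000).
Jacobian J = [[-2·s·t + 3·t^2, -s^2 + 6·s·t], [4·s·t - 4·t^2 - 3, 2·s^2 - 8·s·t]].
At the point, J = [[4.0000, -3.2500], [-9.0000, 4.5000]] (det J = -11.2500).
Solving J·Δ = −F gives Δ = (1.6111, 3.4444).
Then the next iterate is (s, t)₁ = (2.1111, 2.4444).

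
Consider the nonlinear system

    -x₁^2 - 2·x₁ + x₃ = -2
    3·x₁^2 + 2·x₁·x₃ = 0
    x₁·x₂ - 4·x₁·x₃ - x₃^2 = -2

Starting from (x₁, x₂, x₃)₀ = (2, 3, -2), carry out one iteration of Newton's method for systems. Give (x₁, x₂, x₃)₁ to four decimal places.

At (2, 3, -2): F = (-8.0000, 4.0000, 20.0000).
Jacobian J = [[-2·x₁ - 2, 0, 1], [6·x₁ + 2·x₃, 0, 2·x₁], [x₂ - 4·x₃, x₁, -4·x₁ - 2·x₃]].
At the point, J = [[-6.0000, 0.0000, 1.0000], [8.0000, 0.0000, 4.0000], [11.0000, 2.0000, -4.0000]] (det J = 64.0000).
Solving J·Δ = −F gives Δ = (-1.1250, -1.3125, 1.2500).
Then the next iterate is (x₁, x₂, x₃)₁ = (0.8750, 1.6875, -0.7500).

(0.8750, 1.6875, -0.7500)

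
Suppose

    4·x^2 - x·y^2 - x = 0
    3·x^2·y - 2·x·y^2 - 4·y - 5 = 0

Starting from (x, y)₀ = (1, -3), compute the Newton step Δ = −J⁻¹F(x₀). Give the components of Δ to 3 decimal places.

(-0.278, 0.907)

At (1, -3): F = (-6.000, -20.000).
Jacobian J = [[8·x - y^2 - 1, -2·x·y], [6·x·y - 2·y^2, 3·x^2 - 4·x·y - 4]].
At the point, J = [[-2.000, 6.000], [-36.000, 11.000]] (det J = 194.000).
Solving J·Δ = −F gives Δ = (-0.278, 0.907).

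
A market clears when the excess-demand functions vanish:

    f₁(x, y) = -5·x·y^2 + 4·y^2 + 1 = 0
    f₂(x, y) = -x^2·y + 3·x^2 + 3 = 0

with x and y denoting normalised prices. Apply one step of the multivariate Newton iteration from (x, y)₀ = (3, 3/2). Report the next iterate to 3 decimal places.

At (3, 3/2): F = (-23.750, 16.500).
Jacobian J = [[-5·y^2, -10·x·y + 8·y], [-2·x·y + 6·x, -x^2]].
At the point, J = [[-11.250, -33.000], [9.000, -9.000]] (det J = 398.250).
Solving J·Δ = −F gives Δ = (-1.904, -0.071).
Then the next iterate is (x, y)₁ = (1.096, 1.429).

(1.096, 1.429)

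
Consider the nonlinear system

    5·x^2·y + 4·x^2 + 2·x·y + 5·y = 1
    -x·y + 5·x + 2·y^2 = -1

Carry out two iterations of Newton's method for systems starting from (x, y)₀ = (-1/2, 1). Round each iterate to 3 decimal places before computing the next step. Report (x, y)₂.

At (-1/2, 1): F = (5.250, 1.000).
Jacobian J = [[10·x·y + 8·x + 2·y, 5·x^2 + 2·x + 5], [-y + 5, -x + 4·y]].
At the point, J = [[-7.000, 5.250], [4.000, 4.500]] (det J = -52.500).
Solving J·Δ = −F gives Δ = (0.350, -0.533).
Then the next iterate is (x, y)₁ = (-0.150, 0.467).
Round to (-0.150, 0.467) and repeat: F = (1.33744, 0.75623), J = [[-0.96650, 4.81250], [4.533, 2.018]].
Δ = (-0.040, -0.286), so (x, y)₂ = (-0.190, 0.181).

(-0.190, 0.181)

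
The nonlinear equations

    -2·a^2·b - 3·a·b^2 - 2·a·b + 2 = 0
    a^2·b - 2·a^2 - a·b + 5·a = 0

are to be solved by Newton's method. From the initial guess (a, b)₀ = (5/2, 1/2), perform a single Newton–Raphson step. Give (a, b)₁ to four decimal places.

(2.6449, 0.1159)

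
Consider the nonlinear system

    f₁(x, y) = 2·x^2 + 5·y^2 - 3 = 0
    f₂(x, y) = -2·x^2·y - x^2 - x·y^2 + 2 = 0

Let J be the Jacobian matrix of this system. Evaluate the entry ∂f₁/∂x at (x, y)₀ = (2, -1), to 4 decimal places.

8.0000

∂f₁/∂x = 4·x.
At (2, -1) this is 8.0000.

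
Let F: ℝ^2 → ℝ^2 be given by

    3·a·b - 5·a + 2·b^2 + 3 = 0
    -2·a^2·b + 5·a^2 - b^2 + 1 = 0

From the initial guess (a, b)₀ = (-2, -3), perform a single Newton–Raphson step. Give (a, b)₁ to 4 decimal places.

(-1.2801, -0.8377)

At (-2, -3): F = (49.0000, 36.0000).
Jacobian J = [[3·b - 5, 3·a + 4·b], [-4·a·b + 10·a, -2·a^2 - 2·b]].
At the point, J = [[-14.0000, -18.0000], [-44.0000, -2.0000]] (det J = -764.0000).
Solving J·Δ = −F gives Δ = (0.7199, 2.1623).
Then the next iterate is (a, b)₁ = (-1.2801, -0.8377).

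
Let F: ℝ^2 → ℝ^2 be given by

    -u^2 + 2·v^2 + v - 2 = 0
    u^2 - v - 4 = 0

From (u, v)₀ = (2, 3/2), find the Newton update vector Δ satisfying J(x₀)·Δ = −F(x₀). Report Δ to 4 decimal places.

(0.4375, 0.2500)

At (2, 3/2): F = (0.0000, -1.5000).
Jacobian J = [[-2·u, 4·v + 1], [2·u, -1]].
At the point, J = [[-4.0000, 7.0000], [4.0000, -1.0000]] (det J = -24.0000).
Solving J·Δ = −F gives Δ = (0.4375, 0.2500).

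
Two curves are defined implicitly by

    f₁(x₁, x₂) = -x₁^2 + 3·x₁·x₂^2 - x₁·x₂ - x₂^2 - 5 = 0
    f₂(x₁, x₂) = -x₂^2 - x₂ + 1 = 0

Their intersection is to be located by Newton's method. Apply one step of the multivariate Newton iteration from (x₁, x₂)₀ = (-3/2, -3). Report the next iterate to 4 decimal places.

At (-3/2, -3): F = (-61.2500, -5.0000).
Jacobian J = [[-2·x₁ + 3·x₂^2 - x₂, 6·x₁·x₂ - x₁ - 2·x₂], [0, -2·x₂ - 1]].
At the point, J = [[33.0000, 34.5000], [0.0000, 5.0000]] (det J = 165.0000).
Solving J·Δ = −F gives Δ = (0.8106, 1.0000).
Then the next iterate is (x₁, x₂)₁ = (-0.6894, -2.0000).

(-0.6894, -2.0000)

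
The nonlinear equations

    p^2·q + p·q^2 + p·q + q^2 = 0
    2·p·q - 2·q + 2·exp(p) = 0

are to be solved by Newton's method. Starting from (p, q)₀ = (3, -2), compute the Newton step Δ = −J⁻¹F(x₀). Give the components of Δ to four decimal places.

At (3, -2): F = (-8.0000, 32.171074).
Jacobian J = [[2·p·q + q^2 + q, p^2 + 2·p·q + p + 2·q], [2·q + 2·exp(p), 2·p - 2]].
At the point, J = [[-10.0000, -4.0000], [36.171074, 4.0000]] (det J = 104.684295).
Solving J·Δ = −F gives Δ = (-0.9236, 0.3089).

(-0.9236, 0.3089)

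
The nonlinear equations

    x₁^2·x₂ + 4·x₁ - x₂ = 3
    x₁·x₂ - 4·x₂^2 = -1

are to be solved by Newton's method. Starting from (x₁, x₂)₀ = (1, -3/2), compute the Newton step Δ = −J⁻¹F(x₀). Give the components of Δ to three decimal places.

At (1, -3/2): F = (1.000, -9.500).
Jacobian J = [[2·x₁·x₂ + 4, x₁^2 - 1], [x₂, x₁ - 8·x₂]].
At the point, J = [[1.000, 0.000], [-1.500, 13.000]] (det J = 13.000).
Solving J·Δ = −F gives Δ = (-1.000, 0.615).

(-1.000, 0.615)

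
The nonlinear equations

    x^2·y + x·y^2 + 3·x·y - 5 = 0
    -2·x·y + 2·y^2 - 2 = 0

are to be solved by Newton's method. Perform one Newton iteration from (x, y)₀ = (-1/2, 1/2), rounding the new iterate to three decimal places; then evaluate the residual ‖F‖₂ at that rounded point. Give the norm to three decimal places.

At (-1/2, 1/2): F = (-5.750, -1.000).
Jacobian J = [[2·x·y + y^2 + 3·y, x^2 + 2·x·y + 3·x], [-2·y, -2·x + 4·y]].
At the point, J = [[1.250, -1.750], [-1.000, 3.000]] (det J = 2.000).
Solving J·Δ = −F gives Δ = (9.500, 3.500).
Then the next iterate is (x, y)₁ = (9.000, 4.000).
Re-evaluating at (9.000, 4.000): F = (571.000, -42.000), so ‖F‖₂ = 572.543.

572.543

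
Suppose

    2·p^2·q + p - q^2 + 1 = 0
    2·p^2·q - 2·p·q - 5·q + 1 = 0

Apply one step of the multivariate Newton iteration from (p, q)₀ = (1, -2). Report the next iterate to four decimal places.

(1.6102, -0.2881)

At (1, -2): F = (-6.0000, 11.0000).
Jacobian J = [[4·p·q + 1, 2·p^2 - 2·q], [4·p·q - 2·q, 2·p^2 - 2·p - 5]].
At the point, J = [[-7.0000, 6.0000], [-4.0000, -5.0000]] (det J = 59.0000).
Solving J·Δ = −F gives Δ = (0.6102, 1.7119).
Then the next iterate is (p, q)₁ = (1.6102, -0.2881).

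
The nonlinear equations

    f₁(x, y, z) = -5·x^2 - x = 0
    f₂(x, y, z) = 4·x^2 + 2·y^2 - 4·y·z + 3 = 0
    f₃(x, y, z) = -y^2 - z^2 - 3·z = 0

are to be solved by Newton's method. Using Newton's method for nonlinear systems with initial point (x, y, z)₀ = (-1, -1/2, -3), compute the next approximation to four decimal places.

At (-1, -1/2, -3): F = (-4.0000, 1.5000, -0.2500).
Jacobian J = [[-10·x - 1, 0, 0], [8·x, 4·y - 4·z, -4·y], [0, -2·y, -2·z - 3]].
At the point, J = [[9.0000, 0.0000, 0.0000], [-8.0000, 10.0000, 2.0000], [0.0000, 1.0000, 3.0000]] (det J = 252.0000).
Solving J·Δ = −F gives Δ = (0.4444, 0.2024, 0.0159).
Then the next iterate is (x, y, z)₁ = (-0.5556, -0.2976, -2.9841).

(-0.5556, -0.2976, -2.9841)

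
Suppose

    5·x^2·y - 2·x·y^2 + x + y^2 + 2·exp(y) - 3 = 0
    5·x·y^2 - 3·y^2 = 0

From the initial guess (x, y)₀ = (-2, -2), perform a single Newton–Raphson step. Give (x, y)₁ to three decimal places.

(-1.256, -1.286)

At (-2, -2): F = (-24.72933, -52.000).
Jacobian J = [[10·x·y - 2·y^2 + 1, 5·x^2 - 4·x·y + 2·y + 2·exp(y)], [5·y^2, 10·x·y - 6·y]].
At the point, J = [[33.000, 0.27067], [20.000, 52.000]] (det J = 1710.58659).
Solving J·Δ = −F gives Δ = (0.744, 0.714).
Then the next iterate is (x, y)₁ = (-1.256, -1.286).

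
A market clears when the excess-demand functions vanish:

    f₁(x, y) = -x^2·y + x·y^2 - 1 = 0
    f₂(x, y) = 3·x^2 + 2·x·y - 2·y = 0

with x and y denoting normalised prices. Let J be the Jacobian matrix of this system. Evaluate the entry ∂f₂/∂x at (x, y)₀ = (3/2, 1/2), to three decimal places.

10.000

∂f₂/∂x = 6·x + 2·y.
At (3/2, 1/2) this is 10.000.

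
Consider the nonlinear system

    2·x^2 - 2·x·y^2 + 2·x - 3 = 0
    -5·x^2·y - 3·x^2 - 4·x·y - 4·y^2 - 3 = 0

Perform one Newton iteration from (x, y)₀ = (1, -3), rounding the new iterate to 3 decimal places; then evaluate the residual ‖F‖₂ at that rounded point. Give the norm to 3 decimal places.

At (1, -3): F = (-17.000, -15.000).
Jacobian J = [[4·x - 2·y^2 + 2, -4·x·y], [-10·x·y - 6·x - 4·y, -5·x^2 - 4·x - 8·y]].
At the point, J = [[-12.000, 12.000], [36.000, 15.000]] (det J = -612.000).
Solving J·Δ = −F gives Δ = (-0.123, 1.294).
Then the next iterate is (x, y)₁ = (0.877, -1.706).
Re-evaluating at (0.877, -1.706): F = (-4.81265, -4.40381), so ‖F‖₂ = 6.523.

6.523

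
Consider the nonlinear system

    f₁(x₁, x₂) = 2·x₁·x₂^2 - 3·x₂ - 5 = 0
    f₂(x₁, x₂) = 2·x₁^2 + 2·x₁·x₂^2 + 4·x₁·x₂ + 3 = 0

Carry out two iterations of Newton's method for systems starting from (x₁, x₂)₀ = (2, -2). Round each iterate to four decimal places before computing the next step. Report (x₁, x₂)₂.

(-0.1828, -1.5982)

At (2, -2): F = (17.0000, 11.0000).
Jacobian J = [[2·x₂^2, 4·x₁·x₂ - 3], [4·x₁ + 2·x₂^2 + 4·x₂, 4·x₁·x₂ + 4·x₁]].
At the point, J = [[8.0000, -19.0000], [8.0000, -8.0000]] (det J = 88.0000).
Solving J·Δ = −F gives Δ = (-0.8295, 0.5455).
Then the next iterate is (x₁, x₂)₁ = (1.1705, -1.4545).
Round to (1.1705, -1.4545) and repeat: F = (4.316050, 3.882721), J = [[4.231140, -9.809969], [3.095141, -2.127969]].
Δ = (-1.3533, -0.1437), so (x₁, x₂)₂ = (-0.1828, -1.5982).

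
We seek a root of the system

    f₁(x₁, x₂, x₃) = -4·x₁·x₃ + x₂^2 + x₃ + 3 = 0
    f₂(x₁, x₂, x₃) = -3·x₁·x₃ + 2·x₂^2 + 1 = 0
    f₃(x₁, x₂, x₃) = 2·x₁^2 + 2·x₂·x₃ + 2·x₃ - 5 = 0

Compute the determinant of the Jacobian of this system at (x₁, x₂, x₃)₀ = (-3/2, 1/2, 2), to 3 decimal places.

J = [[-4·x₃, 2·x₂, -4·x₁ + 1], [-3·x₃, 4·x₂, -3·x₁], [4·x₁, 2·x₃, 2·x₂ + 2]].
At the point, J = [[-8.000, 1.000, 7.000], [-6.000, 2.000, 4.500], [-6.000, 4.000, 3.000]].
det J = 3.000.

3.000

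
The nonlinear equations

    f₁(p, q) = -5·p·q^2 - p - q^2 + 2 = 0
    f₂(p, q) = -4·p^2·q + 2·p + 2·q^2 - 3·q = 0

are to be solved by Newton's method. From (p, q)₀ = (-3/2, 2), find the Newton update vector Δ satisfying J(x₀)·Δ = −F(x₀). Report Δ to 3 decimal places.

(0.635, -0.622)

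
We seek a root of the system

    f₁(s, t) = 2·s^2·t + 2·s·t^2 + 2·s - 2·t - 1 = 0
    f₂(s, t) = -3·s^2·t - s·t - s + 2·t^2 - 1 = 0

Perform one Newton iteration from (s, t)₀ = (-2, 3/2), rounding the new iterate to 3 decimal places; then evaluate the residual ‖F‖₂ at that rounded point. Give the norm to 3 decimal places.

3.805

At (-2, 3/2): F = (-5.000, -9.500).
Jacobian J = [[4·s·t + 2·t^2 + 2, 2·s^2 + 4·s·t - 2], [-6·s·t - t - 1, -3·s^2 - s + 4·t]].
At the point, J = [[-5.500, -6.000], [15.500, -4.000]] (det J = 115.000).
Solving J·Δ = −F gives Δ = (0.322, -1.128).
Then the next iterate is (s, t)₁ = (-1.678, 0.372).
Re-evaluating at (-1.678, 0.372): F = (-3.46955, -1.56332), so ‖F‖₂ = 3.805.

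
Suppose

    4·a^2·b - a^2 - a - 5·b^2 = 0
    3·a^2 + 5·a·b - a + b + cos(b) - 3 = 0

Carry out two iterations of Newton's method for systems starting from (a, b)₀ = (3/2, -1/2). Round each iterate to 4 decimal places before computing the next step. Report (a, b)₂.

(0.7830, 0.1572)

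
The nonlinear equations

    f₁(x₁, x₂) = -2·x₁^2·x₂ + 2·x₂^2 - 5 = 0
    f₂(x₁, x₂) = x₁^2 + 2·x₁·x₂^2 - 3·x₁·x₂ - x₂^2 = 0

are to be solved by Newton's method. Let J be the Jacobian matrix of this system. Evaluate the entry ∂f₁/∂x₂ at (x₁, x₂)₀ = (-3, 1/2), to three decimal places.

-16.000

∂f₁/∂x₂ = -2·x₁^2 + 4·x₂.
At (-3, 1/2) this is -16.000.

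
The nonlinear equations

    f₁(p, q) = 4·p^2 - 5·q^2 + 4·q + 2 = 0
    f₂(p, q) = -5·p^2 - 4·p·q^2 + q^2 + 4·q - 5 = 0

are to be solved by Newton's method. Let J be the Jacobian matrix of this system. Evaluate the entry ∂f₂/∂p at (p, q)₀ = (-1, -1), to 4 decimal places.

6.0000

∂f₂/∂p = -10·p - 4·q^2.
At (-1, -1) this is 6.0000.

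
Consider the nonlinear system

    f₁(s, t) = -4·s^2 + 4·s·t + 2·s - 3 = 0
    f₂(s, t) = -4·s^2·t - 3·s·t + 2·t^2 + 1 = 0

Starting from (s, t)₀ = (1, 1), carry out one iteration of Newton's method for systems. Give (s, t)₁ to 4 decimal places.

(0.6200, 1.0600)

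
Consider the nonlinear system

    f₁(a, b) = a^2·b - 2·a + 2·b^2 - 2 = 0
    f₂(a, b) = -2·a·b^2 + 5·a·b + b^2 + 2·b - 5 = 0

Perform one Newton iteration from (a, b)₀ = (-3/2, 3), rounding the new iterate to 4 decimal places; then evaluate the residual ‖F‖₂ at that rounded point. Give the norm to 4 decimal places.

11.8451

At (-3/2, 3): F = (25.7500, 14.5000).
Jacobian J = [[2·a·b - 2, a^2 + 4·b], [-2·b^2 + 5·b, -4·a·b + 5·a + 2·b + 2]].
At the point, J = [[-11.0000, 14.2500], [-3.0000, 18.5000]] (det J = -160.7500).
Solving J·Δ = −F gives Δ = (1.6781, -0.5117).
Then the next iterate is (a, b)₁ = (0.1781, 2.4883).
Re-evaluating at (0.1781, 2.4883): F = (10.106002, 6.178607), so ‖F‖₂ = 11.8451.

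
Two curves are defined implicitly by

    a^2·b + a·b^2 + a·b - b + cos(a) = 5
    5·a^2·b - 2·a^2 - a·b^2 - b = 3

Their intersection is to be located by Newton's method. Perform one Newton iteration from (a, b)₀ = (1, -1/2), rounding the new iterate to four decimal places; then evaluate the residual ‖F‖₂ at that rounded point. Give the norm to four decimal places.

At (1, -1/2): F = (-4.709698, -7.2500).
Jacobian J = [[2·a·b + b^2 + b - sin(a), a^2 + 2·a·b + a - 1], [10·a·b - 4·a - b^2, 5·a^2 - 2·a·b - 1]].
At the point, J = [[-2.091471, 0.0000], [-9.2500, 5.0000]] (det J = -10.457355).
Solving J·Δ = −F gives Δ = (-2.2519, -2.7159).
Then the next iterate is (a, b)₁ = (-1.2519, -3.2159).
Re-evaluating at (-1.2519, -3.2159): F = (-15.431893, -15.172096), so ‖F‖₂ = 21.6411.

21.6411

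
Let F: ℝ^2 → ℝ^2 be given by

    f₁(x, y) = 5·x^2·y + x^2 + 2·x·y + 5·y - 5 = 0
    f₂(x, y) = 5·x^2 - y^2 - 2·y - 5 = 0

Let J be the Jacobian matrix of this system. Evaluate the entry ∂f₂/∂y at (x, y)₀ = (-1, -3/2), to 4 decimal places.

1.0000

∂f₂/∂y = -2·y - 2.
At (-1, -3/2) this is 1.0000.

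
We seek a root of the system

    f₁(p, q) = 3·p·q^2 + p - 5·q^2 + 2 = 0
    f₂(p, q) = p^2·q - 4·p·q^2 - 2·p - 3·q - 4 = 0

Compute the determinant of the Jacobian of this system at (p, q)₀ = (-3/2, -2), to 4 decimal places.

J = [[3·q^2 + 1, 6·p·q - 10·q], [2·p·q - 4·q^2 - 2, p^2 - 8·p·q - 3]].
At the point, J = [[13.0000, 38.0000], [-12.0000, -24.7500]].
det J = 134.2500.

134.2500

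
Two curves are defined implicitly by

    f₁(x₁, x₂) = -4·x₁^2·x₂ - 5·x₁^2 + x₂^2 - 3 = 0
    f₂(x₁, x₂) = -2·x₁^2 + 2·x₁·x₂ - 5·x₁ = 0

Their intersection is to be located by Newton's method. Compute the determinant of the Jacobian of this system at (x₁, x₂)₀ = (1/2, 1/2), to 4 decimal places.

J = [[-8·x₁·x₂ - 10·x₁, -4·x₁^2 + 2·x₂], [-4·x₁ + 2·x₂ - 5, 2·x₁]].
At the point, J = [[-7.0000, 0.0000], [-6.0000, 1.0000]].
det J = -7.0000.

-7.0000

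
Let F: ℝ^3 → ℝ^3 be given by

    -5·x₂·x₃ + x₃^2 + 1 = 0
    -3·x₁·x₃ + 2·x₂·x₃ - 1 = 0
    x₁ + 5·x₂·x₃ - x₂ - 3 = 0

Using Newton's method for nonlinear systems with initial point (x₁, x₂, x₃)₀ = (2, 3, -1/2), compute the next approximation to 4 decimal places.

At (2, 3, -1/2): F = (8.7500, -1.0000, -11.5000).
Jacobian J = [[0, -5·x₃, -5·x₂ + 2·x₃], [-3·x₃, 2·x₃, -3·x₁ + 2·x₂], [1, 5·x₃ - 1, 5·x₂]].
At the point, J = [[0.0000, 2.5000, -16.0000], [1.5000, -1.0000, 0.0000], [1.0000, -3.5000, 15.0000]] (det J = 11.7500).
Solving J·Δ = −F gives Δ = (-2.9149, -5.3723, -0.2926).
Then the next iterate is (x₁, x₂, x₃)₁ = (-0.9149, -2.3723, -0.7926).

(-0.9149, -2.3723, -0.7926)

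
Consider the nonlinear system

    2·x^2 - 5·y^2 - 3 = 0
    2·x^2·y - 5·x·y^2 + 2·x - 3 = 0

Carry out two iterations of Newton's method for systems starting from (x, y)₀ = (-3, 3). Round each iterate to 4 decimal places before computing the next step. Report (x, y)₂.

(-1.9305, 1.1084)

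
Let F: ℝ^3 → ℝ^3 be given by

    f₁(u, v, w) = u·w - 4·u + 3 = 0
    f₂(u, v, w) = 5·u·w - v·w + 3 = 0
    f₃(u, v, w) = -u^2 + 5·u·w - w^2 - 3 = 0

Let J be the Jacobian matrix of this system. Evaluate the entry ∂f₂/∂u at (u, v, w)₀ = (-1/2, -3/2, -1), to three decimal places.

-5.000

∂f₂/∂u = 5·w.
At (-1/2, -3/2, -1) this is -5.000.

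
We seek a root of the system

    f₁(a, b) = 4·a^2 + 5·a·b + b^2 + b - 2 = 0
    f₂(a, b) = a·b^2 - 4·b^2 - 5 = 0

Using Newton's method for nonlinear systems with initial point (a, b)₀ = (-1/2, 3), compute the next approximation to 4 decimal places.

(-0.1733, 1.4237)

At (-1/2, 3): F = (3.5000, -45.5000).
Jacobian J = [[8·a + 5·b, 5·a + 2·b + 1], [b^2, 2·a·b - 8·b]].
At the point, J = [[11.0000, 4.5000], [9.0000, -27.0000]] (det J = -337.5000).
Solving J·Δ = −F gives Δ = (0.3267, -1.5763).
Then the next iterate is (a, b)₁ = (-0.1733, 1.4237).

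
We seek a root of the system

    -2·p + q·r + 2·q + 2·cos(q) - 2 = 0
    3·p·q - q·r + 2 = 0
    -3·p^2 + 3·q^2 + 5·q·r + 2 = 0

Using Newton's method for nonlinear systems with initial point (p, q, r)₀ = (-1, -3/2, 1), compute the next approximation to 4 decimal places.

(-0.2724, -0.4065, 0.7656)

At (-1, -3/2, 1): F = (-4.358526, 8.0000, -1.7500).
Jacobian J = [[-2, r - 2·sin(q) + 2, q], [3·q, 3·p - r, -q], [-6·p, 6·q + 5·r, 5·q]].
At the point, J = [[-2.0000, 4.994990, -1.5000], [-4.5000, -4.0000, 1.5000], [6.0000, -4.0000, -7.5000]] (det J = -258.626002).
Solving J·Δ = −F gives Δ = (0.7276, 1.0935, -0.2344).
Then the next iterate is (p, q, r)₁ = (-0.2724, -0.4065, 0.7656).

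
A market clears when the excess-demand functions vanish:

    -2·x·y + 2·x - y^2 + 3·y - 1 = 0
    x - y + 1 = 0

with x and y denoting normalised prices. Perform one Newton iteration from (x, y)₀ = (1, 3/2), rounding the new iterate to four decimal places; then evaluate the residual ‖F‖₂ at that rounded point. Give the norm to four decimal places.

At (1, 3/2): F = (0.2500, 0.5000).
Jacobian J = [[-2·y + 2, -2·x - 2·y + 3], [1, -1]].
At the point, J = [[-1.0000, -2.0000], [1.0000, -1.0000]] (det J = 3.0000).
Solving J·Δ = −F gives Δ = (-0.2500, 0.2500).
Then the next iterate is (x, y)₁ = (0.7500, 1.7500).
Re-evaluating at (0.7500, 1.7500): F = (0.0625, 0.0000), so ‖F‖₂ = 0.0625.

0.0625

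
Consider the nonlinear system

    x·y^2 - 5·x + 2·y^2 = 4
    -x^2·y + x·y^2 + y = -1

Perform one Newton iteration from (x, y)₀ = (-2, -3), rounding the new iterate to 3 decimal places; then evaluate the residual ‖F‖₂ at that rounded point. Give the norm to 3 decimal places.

7.290

At (-2, -3): F = (6.000, -8.000).
Jacobian J = [[y^2 - 5, 2·x·y + 4·y], [-2·x·y + y^2, -x^2 + 2·x·y + 1]].
At the point, J = [[4.000, 0.000], [-3.000, 9.000]] (det J = 36.000).
Solving J·Δ = −F gives Δ = (-1.500, 0.389).
Then the next iterate is (x, y)₁ = (-3.500, -2.611).
Re-evaluating at (-3.500, -2.611): F = (3.27402, 6.51313), so ‖F‖₂ = 7.290.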